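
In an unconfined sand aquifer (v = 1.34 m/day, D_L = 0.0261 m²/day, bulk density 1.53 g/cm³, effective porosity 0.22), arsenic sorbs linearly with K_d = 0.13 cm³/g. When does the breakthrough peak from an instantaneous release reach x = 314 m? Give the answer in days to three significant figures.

446 days

Retardation factor R = 1 + ρ_b·K_d/n = 1 + 1.53 × 0.13/0.22 = 1.904.
Sorption retards both mechanisms: v_R = v/R = 0.7038 m/day, D_R = D/R = 0.01371 m²/day.
Peak time from v_R²t² + 2D_R t − x² = 0: t = (√(D_R² + v_R²x²) − D_R)/v_R².
√(D_R² + v_R²x²) = √(0.01371² + 0.7038² × 314²) = 221.0; v_R² = 0.4953.
t = (221.0 − 0.01371)/0.4953 = 446 days.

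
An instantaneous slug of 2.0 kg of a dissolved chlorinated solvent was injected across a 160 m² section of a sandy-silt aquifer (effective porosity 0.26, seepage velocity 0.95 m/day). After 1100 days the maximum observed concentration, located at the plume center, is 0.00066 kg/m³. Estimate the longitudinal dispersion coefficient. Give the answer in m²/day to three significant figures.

0.384 m²/day

At the plume center C_max = M/(n_e·A·√(4πDt)), so D = M²/(4πt·(n_e·A·C_max)²).
n_e·A·C_max = 0.26 × 160 × 0.00066 = 0.02746 kg/m.
D = 2.0²/(4π × 1100 × 0.02746²) = 0.384 m²/day.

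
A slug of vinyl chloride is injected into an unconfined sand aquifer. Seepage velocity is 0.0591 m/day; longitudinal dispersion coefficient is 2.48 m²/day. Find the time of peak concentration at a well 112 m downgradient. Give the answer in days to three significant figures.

For the 1D instantaneous-source solution, setting ∂C/∂t = 0 at fixed x gives v²t² + 2Dt − x² = 0, so t = (√(D² + v²x²) − D)/v².
√(D² + v²x²) = √(2.48² + 0.0591² × 112²) = 7.069; v² = 0.00349281.
t = (7.069 − 2.48)/0.00349281 = 1310 days (vs. the pure-advection estimate x/v = 1900 d).

1310 days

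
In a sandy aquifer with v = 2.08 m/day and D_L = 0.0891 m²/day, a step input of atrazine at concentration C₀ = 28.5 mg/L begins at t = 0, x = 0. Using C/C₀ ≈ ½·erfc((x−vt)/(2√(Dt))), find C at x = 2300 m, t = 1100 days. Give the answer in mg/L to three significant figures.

For a continuous step input, C/C₀ ≈ ½·erfc((x−vt)/(2√(Dt))).
vt = 2.08 × 1100 = 2288 m and 2√(Dt) = 2√(0.0891 × 1100) = 19.80 m.
Argument (x−vt)/(2√(Dt)) = (2300 − 2288)/19.80 = 0.6061; ½·erfc(0.6061) = 0.1957.
C = 28.5 × 0.1957 = 5.58 mg/L.

5.58 mg/L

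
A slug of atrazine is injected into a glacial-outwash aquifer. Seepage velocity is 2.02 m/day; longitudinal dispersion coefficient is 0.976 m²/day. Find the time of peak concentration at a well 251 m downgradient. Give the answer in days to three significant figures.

124 days

For the 1D instantaneous-source solution, setting ∂C/∂t = 0 at fixed x gives v²t² + 2Dt − x² = 0, so t = (√(D² + v²x²) − D)/v².
√(D² + v²x²) = √(0.976² + 2.02² × 251²) = 507.0; v² = 4.0804.
t = (507.0 − 0.976)/4.0804 = 124 days (vs. the pure-advection estimate x/v = 124 d).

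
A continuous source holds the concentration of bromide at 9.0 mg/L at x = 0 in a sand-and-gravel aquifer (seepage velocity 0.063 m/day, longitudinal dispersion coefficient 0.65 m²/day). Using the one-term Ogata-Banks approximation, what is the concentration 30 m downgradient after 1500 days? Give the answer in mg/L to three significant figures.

For a continuous step input, C/C₀ ≈ ½·erfc((x−vt)/(2√(Dt))).
vt = 0.063 × 1500 = 94.5 m and 2√(Dt) = 2√(0.65 × 1500) = 62.45 m.
Argument (x−vt)/(2√(Dt)) = (30 − 94.5)/62.45 = -1.033; ½·erfc(-1.033) = 0.9280.
C = 9.0 × 0.9280 = 8.35 mg/L.

8.35 mg/L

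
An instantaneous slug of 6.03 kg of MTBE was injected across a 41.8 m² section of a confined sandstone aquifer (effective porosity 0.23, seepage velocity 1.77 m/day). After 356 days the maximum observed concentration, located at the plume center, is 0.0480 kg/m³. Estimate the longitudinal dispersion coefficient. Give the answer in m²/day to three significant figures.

At the plume center C_max = M/(n_e·A·√(4πDt)), so D = M²/(4πt·(n_e·A·C_max)²).
n_e·A·C_max = 0.23 × 41.8 × 0.0480 = 0.4615 kg/m.
D = 6.03²/(4π × 356 × 0.4615²) = 0.0382 m²/day.

0.0382 m²/day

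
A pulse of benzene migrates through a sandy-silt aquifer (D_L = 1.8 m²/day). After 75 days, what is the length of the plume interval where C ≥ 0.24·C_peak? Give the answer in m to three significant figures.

The plume is Gaussian with σ = √(2Dt) = √(2 × 1.8 × 75) = 16.43 m.
C/C_peak = exp(−Δx²/(2σ²)) = 0.24 ⇒ Δx = σ·√(−2 ln 0.24) = 16.43 × 1.689 = 27.75 m.
Width = 2Δx = 55.5 m.

55.5 m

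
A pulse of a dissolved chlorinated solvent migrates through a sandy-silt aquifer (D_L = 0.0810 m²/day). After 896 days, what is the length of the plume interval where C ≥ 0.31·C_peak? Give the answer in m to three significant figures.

The plume is Gaussian with σ = √(2Dt) = √(2 × 0.0810 × 896) = 12.05 m.
C/C_peak = exp(−Δx²/(2σ²)) = 0.31 ⇒ Δx = σ·√(−2 ln 0.31) = 12.05 × 1.530 = 18.44 m.
Width = 2Δx = 36.9 m.

36.9 m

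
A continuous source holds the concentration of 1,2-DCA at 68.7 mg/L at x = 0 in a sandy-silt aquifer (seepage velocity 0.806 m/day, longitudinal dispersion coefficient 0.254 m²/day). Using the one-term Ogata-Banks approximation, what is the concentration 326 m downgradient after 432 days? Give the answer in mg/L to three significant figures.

For a continuous step input, C/C₀ ≈ ½·erfc((x−vt)/(2√(Dt))).
vt = 0.806 × 432 = 348.192 m and 2√(Dt) = 2√(0.254 × 432) = 20.95 m.
Argument (x−vt)/(2√(Dt)) = (326 − 348.192)/20.95 = -1.059; ½·erfc(-1.059) = 0.9329.
C = 68.7 × 0.9329 = 64.1 mg/L.

64.1 mg/L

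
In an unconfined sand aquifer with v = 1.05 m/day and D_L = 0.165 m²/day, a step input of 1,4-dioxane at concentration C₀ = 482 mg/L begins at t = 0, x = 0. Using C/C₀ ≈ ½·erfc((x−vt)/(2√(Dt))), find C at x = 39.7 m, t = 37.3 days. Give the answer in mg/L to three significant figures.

For a continuous step input, C/C₀ ≈ ½·erfc((x−vt)/(2√(Dt))).
vt = 1.05 × 37.3 = 39.165 m and 2√(Dt) = 2√(0.165 × 37.3) = 4.962 m.
Argument (x−vt)/(2√(Dt)) = (39.7 − 39.165)/4.962 = 0.1078; ½·erfc(0.1078) = 0.4394.
C = 482 × 0.4394 = 212 mg/L.

212 mg/L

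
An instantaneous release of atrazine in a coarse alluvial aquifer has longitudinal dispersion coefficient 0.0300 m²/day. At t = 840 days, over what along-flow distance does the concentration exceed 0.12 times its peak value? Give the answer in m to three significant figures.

29.2 m

The plume is Gaussian with σ = √(2Dt) = √(2 × 0.0300 × 840) = 7.099 m.
C/C_peak = exp(−Δx²/(2σ²)) = 0.12 ⇒ Δx = σ·√(−2 ln 0.12) = 7.099 × 2.059 = 14.62 m.
Width = 2Δx = 29.2 m.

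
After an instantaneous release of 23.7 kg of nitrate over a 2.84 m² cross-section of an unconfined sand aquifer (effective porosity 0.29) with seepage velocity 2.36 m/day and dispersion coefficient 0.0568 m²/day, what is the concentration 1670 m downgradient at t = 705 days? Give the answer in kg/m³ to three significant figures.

For an instantaneous plane source, C(x,t) = M/(n_e·A·√(4πDt)) · exp(−(x−vt)²/(4Dt)), with n_e·A the pore (flow) area.
Plume center vt = 2.36 × 705 = 1663.8 m, so the well at 1670 m is 6.2 m downgradient of the peak.
√(4πDt) = 22.43 m, giving peak height M/(n_e·A·√(4πDt)) = 23.7/(0.29 × 2.84 × 22.43) = 1.283 kg/m³.
(x−vt)²/(4Dt) = (6.2)²/(4 × 0.0568 × 705) = 0.2400; exp(−0.2400) = 0.7866.
C = 1.283 × 0.7866 = 1.01 kg/m³.

1.01 kg/m³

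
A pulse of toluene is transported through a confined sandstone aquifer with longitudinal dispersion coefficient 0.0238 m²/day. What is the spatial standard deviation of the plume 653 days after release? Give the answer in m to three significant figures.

Dispersive spreading gives a Gaussian with σ² = 2Dt; advection only shifts the center.
σ = √(2 × 0.0238 × 653) = 5.58 m.

5.58 m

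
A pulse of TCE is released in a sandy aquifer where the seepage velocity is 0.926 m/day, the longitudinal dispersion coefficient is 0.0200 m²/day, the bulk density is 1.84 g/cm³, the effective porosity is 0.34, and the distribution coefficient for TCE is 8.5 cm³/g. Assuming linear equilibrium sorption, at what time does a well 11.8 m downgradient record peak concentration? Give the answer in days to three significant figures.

598 days

Retardation factor R = 1 + ρ_b·K_d/n = 1 + 1.84 × 8.5/0.34 = 47.00.
Sorption retards both mechanisms: v_R = v/R = 0.01970 m/day, D_R = D/R = 0.0004255 m²/day.
Peak time from v_R²t² + 2D_R t − x² = 0: t = (√(D_R² + v_R²x²) − D_R)/v_R².
√(D_R² + v_R²x²) = √(0.0004255² + 0.01970² × 11.8²) = 0.2325; v_R² = 0.0003881.
t = (0.2325 − 0.0004255)/0.0003881 = 598 days.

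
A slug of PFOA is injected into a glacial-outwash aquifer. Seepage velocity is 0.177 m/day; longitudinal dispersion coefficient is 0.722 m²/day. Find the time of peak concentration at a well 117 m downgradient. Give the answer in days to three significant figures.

638 days

For the 1D instantaneous-source solution, setting ∂C/∂t = 0 at fixed x gives v²t² + 2Dt − x² = 0, so t = (√(D² + v²x²) − D)/v².
√(D² + v²x²) = √(0.722² + 0.177² × 117²) = 20.72; v² = 0.031329.
t = (20.72 − 0.722)/0.031329 = 638 days (vs. the pure-advection estimate x/v = 661 d).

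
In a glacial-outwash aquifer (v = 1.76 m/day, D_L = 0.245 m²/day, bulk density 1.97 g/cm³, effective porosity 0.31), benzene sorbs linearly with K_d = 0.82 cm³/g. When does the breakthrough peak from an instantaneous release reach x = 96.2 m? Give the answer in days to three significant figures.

Retardation factor R = 1 + ρ_b·K_d/n = 1 + 1.97 × 0.82/0.31 = 6.211.
Sorption retards both mechanisms: v_R = v/R = 0.2834 m/day, D_R = D/R = 0.03945 m²/day.
Peak time from v_R²t² + 2D_R t − x² = 0: t = (√(D_R² + v_R²x²) − D_R)/v_R².
√(D_R² + v_R²x²) = √(0.03945² + 0.2834² × 96.2²) = 27.26; v_R² = 0.08032.
t = (27.26 − 0.03945)/0.08032 = 339 days.

339 days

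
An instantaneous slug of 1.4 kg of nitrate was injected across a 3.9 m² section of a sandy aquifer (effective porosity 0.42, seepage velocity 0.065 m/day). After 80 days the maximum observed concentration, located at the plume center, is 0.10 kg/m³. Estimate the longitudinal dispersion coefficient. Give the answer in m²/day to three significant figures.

At the plume center C_max = M/(n_e·A·√(4πDt)), so D = M²/(4πt·(n_e·A·C_max)²).
n_e·A·C_max = 0.42 × 3.9 × 0.10 = 0.1638 kg/m.
D = 1.4²/(4π × 80 × 0.1638²) = 0.0727 m²/day.

0.0727 m²/day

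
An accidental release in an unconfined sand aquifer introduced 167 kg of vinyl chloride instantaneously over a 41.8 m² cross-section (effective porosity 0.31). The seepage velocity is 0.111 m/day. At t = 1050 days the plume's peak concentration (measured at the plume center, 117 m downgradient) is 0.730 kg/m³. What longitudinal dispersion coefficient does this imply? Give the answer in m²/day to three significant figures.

0.0236 m²/day

At the plume center C_max = M/(n_e·A·√(4πDt)), so D = M²/(4πt·(n_e·A·C_max)²).
n_e·A·C_max = 0.31 × 41.8 × 0.730 = 9.459 kg/m.
D = 167²/(4π × 1050 × 9.459²) = 0.0236 m²/day.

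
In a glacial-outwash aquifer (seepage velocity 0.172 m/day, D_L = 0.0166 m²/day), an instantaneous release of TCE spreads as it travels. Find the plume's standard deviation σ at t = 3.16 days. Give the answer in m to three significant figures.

Dispersive spreading gives a Gaussian with σ² = 2Dt; advection only shifts the center.
σ = √(2 × 0.0166 × 3.16) = 0.324 m.

0.324 m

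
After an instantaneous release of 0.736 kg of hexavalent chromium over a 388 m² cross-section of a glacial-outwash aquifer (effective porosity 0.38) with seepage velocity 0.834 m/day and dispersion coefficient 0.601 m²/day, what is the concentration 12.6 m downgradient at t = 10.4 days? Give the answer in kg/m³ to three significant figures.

For an instantaneous plane source, C(x,t) = M/(n_e·A·√(4πDt)) · exp(−(x−vt)²/(4Dt)), with n_e·A the pore (flow) area.
Plume center vt = 0.834 × 10.4 = 8.6736 m, so the well at 12.6 m is 3.9264 m downgradient of the peak.
√(4πDt) = 8.863 m, giving peak height M/(n_e·A·√(4πDt)) = 0.736/(0.38 × 388 × 8.863) = 0.0005632 kg/m³.
(x−vt)²/(4Dt) = (3.9264)²/(4 × 0.601 × 10.4) = 0.6166; exp(−0.6166) = 0.5398.
C = 0.0005632 × 0.5398 = 0.000304 kg/m³.

0.000304 kg/m³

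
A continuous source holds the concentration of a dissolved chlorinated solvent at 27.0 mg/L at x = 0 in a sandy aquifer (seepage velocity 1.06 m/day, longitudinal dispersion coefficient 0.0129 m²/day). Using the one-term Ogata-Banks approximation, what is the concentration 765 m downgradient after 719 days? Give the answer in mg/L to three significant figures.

6.84 mg/L

For a continuous step input, C/C₀ ≈ ½·erfc((x−vt)/(2√(Dt))).
vt = 1.06 × 719 = 762.14 m and 2√(Dt) = 2√(0.0129 × 719) = 6.091 m.
Argument (x−vt)/(2√(Dt)) = (765 − 762.14)/6.091 = 0.4695; ½·erfc(0.4695) = 0.2534.
C = 27.0 × 0.2534 = 6.84 mg/L.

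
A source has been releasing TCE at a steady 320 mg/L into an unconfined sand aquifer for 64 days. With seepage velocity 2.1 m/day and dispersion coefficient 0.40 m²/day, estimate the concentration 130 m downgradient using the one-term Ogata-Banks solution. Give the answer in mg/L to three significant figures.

234 mg/L

For a continuous step input, C/C₀ ≈ ½·erfc((x−vt)/(2√(Dt))).
vt = 2.1 × 64 = 134.4 m and 2√(Dt) = 2√(0.40 × 64) = 10.12 m.
Argument (x−vt)/(2√(Dt)) = (130 − 134.4)/10.12 = -0.4348; ½·erfc(-0.4348) = 0.7307.
C = 320 × 0.7307 = 234 mg/L.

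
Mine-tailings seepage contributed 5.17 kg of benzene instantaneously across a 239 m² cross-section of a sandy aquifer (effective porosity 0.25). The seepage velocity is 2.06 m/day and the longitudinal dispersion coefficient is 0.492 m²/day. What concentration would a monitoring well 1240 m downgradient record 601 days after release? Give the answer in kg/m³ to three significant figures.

For an instantaneous plane source, C(x,t) = M/(n_e·A·√(4πDt)) · exp(−(x−vt)²/(4Dt)), with n_e·A the pore (flow) area.
Plume center vt = 2.06 × 601 = 1238.06 m, so the well at 1240 m is 1.94 m downgradient of the peak.
√(4πDt) = 60.96 m, giving peak height M/(n_e·A·√(4πDt)) = 5.17/(0.25 × 239 × 60.96) = 0.001419 kg/m³.
(x−vt)²/(4Dt) = (1.94)²/(4 × 0.492 × 601) = 0.003182; exp(−0.003182) = 0.9968.
C = 0.001419 × 0.9968 = 0.00141 kg/m³.

0.00141 kg/m³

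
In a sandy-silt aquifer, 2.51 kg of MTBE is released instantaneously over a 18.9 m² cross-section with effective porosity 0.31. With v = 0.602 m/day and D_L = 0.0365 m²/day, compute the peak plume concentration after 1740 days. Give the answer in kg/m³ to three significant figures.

The peak of an instantaneous 1D plume sits at x = vt; there the Gaussian factor is 1 and C_max = M/(n_e·A·√(4πDt)), where n_e·A is the pore area the mass is dissolved in.
√(4πDt) = √(4π × 0.0365 × 1740) = 28.25 m, so C_max = 2.51/(0.31 × 18.9 × 28.25) = 0.0152 kg/m³.

0.0152 kg/m³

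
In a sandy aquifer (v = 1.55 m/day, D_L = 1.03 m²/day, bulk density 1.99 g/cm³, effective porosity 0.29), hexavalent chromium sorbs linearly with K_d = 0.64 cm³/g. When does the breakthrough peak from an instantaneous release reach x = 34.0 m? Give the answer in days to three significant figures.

116 days

Retardation factor R = 1 + ρ_b·K_d/n = 1 + 1.99 × 0.64/0.29 = 5.392.
Sorption retards both mechanisms: v_R = v/R = 0.2875 m/day, D_R = D/R = 0.1910 m²/day.
Peak time from v_R²t² + 2D_R t − x² = 0: t = (√(D_R² + v_R²x²) − D_R)/v_R².
√(D_R² + v_R²x²) = √(0.1910² + 0.2875² × 34.0²) = 9.777; v_R² = 0.08266.
t = (9.777 − 0.1910)/0.08266 = 116 days.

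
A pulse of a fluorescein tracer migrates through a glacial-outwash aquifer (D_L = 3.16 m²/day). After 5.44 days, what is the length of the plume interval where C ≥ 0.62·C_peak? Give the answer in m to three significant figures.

11.5 m

The plume is Gaussian with σ = √(2Dt) = √(2 × 3.16 × 5.44) = 5.864 m.
C/C_peak = exp(−Δx²/(2σ²)) = 0.62 ⇒ Δx = σ·√(−2 ln 0.62) = 5.864 × 0.9778 = 5.734 m.
Width = 2Δx = 11.5 m.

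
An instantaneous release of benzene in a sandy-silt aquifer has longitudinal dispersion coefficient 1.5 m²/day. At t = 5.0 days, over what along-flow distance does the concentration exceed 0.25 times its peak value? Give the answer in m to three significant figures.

The plume is Gaussian with σ = √(2Dt) = √(2 × 1.5 × 5.0) = 3.873 m.
C/C_peak = exp(−Δx²/(2σ²)) = 0.25 ⇒ Δx = σ·√(−2 ln 0.25) = 3.873 × 1.665 = 6.449 m.
Width = 2Δx = 12.9 m.

12.9 m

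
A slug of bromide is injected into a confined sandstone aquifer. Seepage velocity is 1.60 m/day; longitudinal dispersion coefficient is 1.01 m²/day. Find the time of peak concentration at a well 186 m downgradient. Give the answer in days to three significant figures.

For the 1D instantaneous-source solution, setting ∂C/∂t = 0 at fixed x gives v²t² + 2Dt − x² = 0, so t = (√(D² + v²x²) − D)/v².
√(D² + v²x²) = √(1.01² + 1.60² × 186²) = 297.6; v² = 2.56.
t = (297.6 − 1.01)/2.56 = 116 days (vs. the pure-advection estimate x/v = 116 d).

116 days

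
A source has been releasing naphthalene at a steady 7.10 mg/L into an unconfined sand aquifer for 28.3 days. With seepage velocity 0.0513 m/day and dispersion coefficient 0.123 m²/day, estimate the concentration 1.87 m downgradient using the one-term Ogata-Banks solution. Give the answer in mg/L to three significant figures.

3.10 mg/L

For a continuous step input, C/C₀ ≈ ½·erfc((x−vt)/(2√(Dt))).
vt = 0.0513 × 28.3 = 1.45179 m and 2√(Dt) = 2√(0.123 × 28.3) = 3.731 m.
Argument (x−vt)/(2√(Dt)) = (1.87 − 1.45179)/3.731 = 0.1121; ½·erfc(0.1121) = 0.4370.
C = 7.10 × 0.4370 = 3.10 mg/L.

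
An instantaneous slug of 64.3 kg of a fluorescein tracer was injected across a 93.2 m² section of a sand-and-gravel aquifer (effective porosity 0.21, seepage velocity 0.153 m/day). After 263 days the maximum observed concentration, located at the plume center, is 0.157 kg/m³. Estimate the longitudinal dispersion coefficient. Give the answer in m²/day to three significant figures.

At the plume center C_max = M/(n_e·A·√(4πDt)), so D = M²/(4πt·(n_e·A·C_max)²).
n_e·A·C_max = 0.21 × 93.2 × 0.157 = 3.073 kg/m.
D = 64.3²/(4π × 263 × 3.073²) = 0.132 m²/day.

0.132 m²/day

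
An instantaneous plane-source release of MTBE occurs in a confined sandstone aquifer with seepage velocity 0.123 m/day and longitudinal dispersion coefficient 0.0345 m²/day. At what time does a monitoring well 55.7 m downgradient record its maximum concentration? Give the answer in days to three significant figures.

For the 1D instantaneous-source solution, setting ∂C/∂t = 0 at fixed x gives v²t² + 2Dt − x² = 0, so t = (√(D² + v²x²) − D)/v².
√(D² + v²x²) = √(0.0345² + 0.123² × 55.7²) = 6.851; v² = 0.015129.
t = (6.851 − 0.0345)/0.015129 = 451 days (vs. the pure-advection estimate x/v = 453 d).

451 days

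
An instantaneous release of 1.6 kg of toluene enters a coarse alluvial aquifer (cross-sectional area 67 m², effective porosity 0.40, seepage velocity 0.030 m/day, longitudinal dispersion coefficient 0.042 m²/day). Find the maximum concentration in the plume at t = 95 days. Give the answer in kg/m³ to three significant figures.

The peak of an instantaneous 1D plume sits at x = vt; there the Gaussian factor is 1 and C_max = M/(n_e·A·√(4πDt)), where n_e·A is the pore area the mass is dissolved in.
√(4πDt) = √(4π × 0.042 × 95) = 7.081 m, so C_max = 1.6/(0.40 × 67 × 7.081) = 0.00843 kg/m³.

0.00843 kg/m³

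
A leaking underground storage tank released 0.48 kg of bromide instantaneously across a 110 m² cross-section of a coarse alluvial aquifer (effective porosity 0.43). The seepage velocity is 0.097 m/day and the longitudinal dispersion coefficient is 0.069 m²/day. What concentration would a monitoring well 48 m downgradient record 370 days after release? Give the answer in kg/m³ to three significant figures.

For an instantaneous plane source, C(x,t) = M/(n_e·A·√(4πDt)) · exp(−(x−vt)²/(4Dt)), with n_e·A the pore (flow) area.
Plume center vt = 0.097 × 370 = 35.89 m, so the well at 48 m is 12.11 m downgradient of the peak.
√(4πDt) = 17.91 m, giving peak height M/(n_e·A·√(4πDt)) = 0.48/(0.43 × 110 × 17.91) = 0.0005666 kg/m³.
(x−vt)²/(4Dt) = (12.11)²/(4 × 0.069 × 370) = 1.436; exp(−1.436) = 0.2379.
C = 0.0005666 × 0.2379 = 0.000135 kg/m³.

0.000135 kg/m³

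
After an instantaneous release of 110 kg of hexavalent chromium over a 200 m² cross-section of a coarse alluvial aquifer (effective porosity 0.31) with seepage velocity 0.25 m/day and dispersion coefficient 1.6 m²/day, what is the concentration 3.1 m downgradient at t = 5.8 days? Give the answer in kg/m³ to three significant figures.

For an instantaneous plane source, C(x,t) = M/(n_e·A·√(4πDt)) · exp(−(x−vt)²/(4Dt)), with n_e·A the pore (flow) area.
Plume center vt = 0.25 × 5.8 = 1.45 m, so the well at 3.1 m is 1.65 m downgradient of the peak.
√(4πDt) = 10.80 m, giving peak height M/(n_e·A·√(4πDt)) = 110/(0.31 × 200 × 10.80) = 0.1643 kg/m³.
(x−vt)²/(4Dt) = (1.65)²/(4 × 1.6 × 5.8) = 0.07334; exp(−0.07334) = 0.9293.
C = 0.1643 × 0.9293 = 0.153 kg/m³.

0.153 kg/m³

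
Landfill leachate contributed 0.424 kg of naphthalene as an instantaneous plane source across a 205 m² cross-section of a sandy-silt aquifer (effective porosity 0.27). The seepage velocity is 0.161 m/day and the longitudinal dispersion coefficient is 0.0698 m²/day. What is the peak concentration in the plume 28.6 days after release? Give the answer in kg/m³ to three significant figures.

0.00153 kg/m³

The peak of an instantaneous 1D plume sits at x = vt; there the Gaussian factor is 1 and C_max = M/(n_e·A·√(4πDt)), where n_e·A is the pore area the mass is dissolved in.
√(4πDt) = √(4π × 0.0698 × 28.6) = 5.009 m, so C_max = 0.424/(0.27 × 205 × 5.009) = 0.00153 kg/m³.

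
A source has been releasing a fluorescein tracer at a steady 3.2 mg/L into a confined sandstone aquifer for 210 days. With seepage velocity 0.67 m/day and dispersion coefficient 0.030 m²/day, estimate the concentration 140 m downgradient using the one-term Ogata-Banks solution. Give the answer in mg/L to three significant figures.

1.85 mg/L

For a continuous step input, C/C₀ ≈ ½·erfc((x−vt)/(2√(Dt))).
vt = 0.67 × 210 = 140.7 m and 2√(Dt) = 2√(0.030 × 210) = 5.020 m.
Argument (x−vt)/(2√(Dt)) = (140 − 140.7)/5.020 = -0.1394; ½·erfc(-0.1394) = 0.5781.
C = 3.2 × 0.5781 = 1.85 mg/L.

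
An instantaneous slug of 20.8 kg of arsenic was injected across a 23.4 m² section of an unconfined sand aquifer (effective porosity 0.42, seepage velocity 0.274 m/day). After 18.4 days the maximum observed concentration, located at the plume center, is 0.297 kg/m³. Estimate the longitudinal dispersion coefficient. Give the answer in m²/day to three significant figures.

0.220 m²/day

At the plume center C_max = M/(n_e·A·√(4πDt)), so D = M²/(4πt·(n_e·A·C_max)²).
n_e·A·C_max = 0.42 × 23.4 × 0.297 = 2.919 kg/m.
D = 20.8²/(4π × 18.4 × 2.919²) = 0.220 m²/day.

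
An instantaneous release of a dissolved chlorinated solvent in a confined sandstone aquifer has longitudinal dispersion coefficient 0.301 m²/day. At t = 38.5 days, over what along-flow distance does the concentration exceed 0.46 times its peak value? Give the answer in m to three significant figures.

12.0 m

The plume is Gaussian with σ = √(2Dt) = √(2 × 0.301 × 38.5) = 4.814 m.
C/C_peak = exp(−Δx²/(2σ²)) = 0.46 ⇒ Δx = σ·√(−2 ln 0.46) = 4.814 × 1.246 = 5.998 m.
Width = 2Δx = 12.0 m.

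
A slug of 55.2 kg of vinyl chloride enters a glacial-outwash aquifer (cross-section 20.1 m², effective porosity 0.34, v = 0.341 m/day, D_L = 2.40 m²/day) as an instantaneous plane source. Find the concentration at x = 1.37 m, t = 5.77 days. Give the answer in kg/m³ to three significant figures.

0.608 kg/m³

For an instantaneous plane source, C(x,t) = M/(n_e·A·√(4πDt)) · exp(−(x−vt)²/(4Dt)), with n_e·A the pore (flow) area.
Plume center vt = 0.341 × 5.77 = 1.96757 m, so the well at 1.37 m is 0.59757 m upgradient of the peak.
√(4πDt) = 13.19 m, giving peak height M/(n_e·A·√(4πDt)) = 55.2/(0.34 × 20.1 × 13.19) = 0.6124 kg/m³.
(x−vt)²/(4Dt) = (-0.59757)²/(4 × 2.40 × 5.77) = 0.006447; exp(−0.006447) = 0.9936.
C = 0.6124 × 0.9936 = 0.608 kg/m³.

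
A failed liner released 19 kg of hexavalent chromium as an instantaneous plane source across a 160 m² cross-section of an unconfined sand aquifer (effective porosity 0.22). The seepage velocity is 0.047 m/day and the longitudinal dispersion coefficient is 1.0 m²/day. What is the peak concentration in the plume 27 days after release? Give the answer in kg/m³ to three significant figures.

The peak of an instantaneous 1D plume sits at x = vt; there the Gaussian factor is 1 and C_max = M/(n_e·A·√(4πDt)), where n_e·A is the pore area the mass is dissolved in.
√(4πDt) = √(4π × 1.0 × 27) = 18.42 m, so C_max = 19/(0.22 × 160 × 18.42) = 0.0293 kg/m³.

0.0293 kg/m³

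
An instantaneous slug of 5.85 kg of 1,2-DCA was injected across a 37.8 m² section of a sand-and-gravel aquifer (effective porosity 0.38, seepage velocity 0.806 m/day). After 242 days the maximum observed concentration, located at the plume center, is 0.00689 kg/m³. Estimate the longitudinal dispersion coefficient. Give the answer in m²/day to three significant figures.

At the plume center C_max = M/(n_e·A·√(4πDt)), so D = M²/(4πt·(n_e·A·C_max)²).
n_e·A·C_max = 0.38 × 37.8 × 0.00689 = 0.09897 kg/m.
D = 5.85²/(4π × 242 × 0.09897²) = 1.15 m²/day.

1.15 m²/day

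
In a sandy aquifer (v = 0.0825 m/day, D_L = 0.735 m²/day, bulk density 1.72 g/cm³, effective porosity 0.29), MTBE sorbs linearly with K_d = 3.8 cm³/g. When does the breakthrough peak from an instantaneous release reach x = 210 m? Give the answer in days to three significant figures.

Retardation factor R = 1 + ρ_b·K_d/n = 1 + 1.72 × 3.8/0.29 = 23.54.
Sorption retards both mechanisms: v_R = v/R = 0.003505 m/day, D_R = D/R = 0.03122 m²/day.
Peak time from v_R²t² + 2D_R t − x² = 0: t = (√(D_R² + v_R²x²) − D_R)/v_R².
√(D_R² + v_R²x²) = √(0.03122² + 0.003505² × 210²) = 0.7367; v_R² = 1.229e-05.
t = (0.7367 − 0.03122)/1.229e-05 = 57400 days.

57400 days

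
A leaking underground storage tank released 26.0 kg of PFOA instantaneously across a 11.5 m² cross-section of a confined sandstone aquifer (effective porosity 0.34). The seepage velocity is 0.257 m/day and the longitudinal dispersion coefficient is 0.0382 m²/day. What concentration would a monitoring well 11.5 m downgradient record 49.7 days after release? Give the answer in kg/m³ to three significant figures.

For an instantaneous plane source, C(x,t) = M/(n_e·A·√(4πDt)) · exp(−(x−vt)²/(4Dt)), with n_e·A the pore (flow) area.
Plume center vt = 0.257 × 49.7 = 12.7729 m, so the well at 11.5 m is 1.2729 m upgradient of the peak.
√(4πDt) = 4.884 m, giving peak height M/(n_e·A·√(4πDt)) = 26.0/(0.34 × 11.5 × 4.884) = 1.362 kg/m³.
(x−vt)²/(4Dt) = (-1.2729)²/(4 × 0.0382 × 49.7) = 0.2134; exp(−0.2134) = 0.8078.
C = 1.362 × 0.8078 = 1.10 kg/m³.

1.10 kg/m³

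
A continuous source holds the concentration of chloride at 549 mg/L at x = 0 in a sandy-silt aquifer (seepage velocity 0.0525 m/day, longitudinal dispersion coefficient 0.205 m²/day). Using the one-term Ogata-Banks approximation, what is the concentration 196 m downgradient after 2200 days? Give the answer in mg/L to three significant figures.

2.02 mg/L

For a continuous step input, C/C₀ ≈ ½·erfc((x−vt)/(2√(Dt))).
vt = 0.0525 × 2200 = 115.5 m and 2√(Dt) = 2√(0.205 × 2200) = 42.47 m.
Argument (x−vt)/(2√(Dt)) = (196 − 115.5)/42.47 = 1.895; ½·erfc(1.895) = 0.003682.
C = 549 × 0.003682 = 2.02 mg/L.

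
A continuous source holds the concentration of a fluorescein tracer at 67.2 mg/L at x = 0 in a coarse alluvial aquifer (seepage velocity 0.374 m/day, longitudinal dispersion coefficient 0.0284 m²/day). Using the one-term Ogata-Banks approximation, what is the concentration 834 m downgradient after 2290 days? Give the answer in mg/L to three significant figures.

For a continuous step input, C/C₀ ≈ ½·erfc((x−vt)/(2√(Dt))).
vt = 0.374 × 2290 = 856.46 m and 2√(Dt) = 2√(0.0284 × 2290) = 16.13 m.
Argument (x−vt)/(2√(Dt)) = (834 − 856.46)/16.13 = -1.392; ½·erfc(-1.392) = 0.9755.
C = 67.2 × 0.9755 = 65.6 mg/L.

65.6 mg/L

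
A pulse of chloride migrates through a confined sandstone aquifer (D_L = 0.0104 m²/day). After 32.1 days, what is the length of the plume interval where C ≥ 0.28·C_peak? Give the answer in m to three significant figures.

The plume is Gaussian with σ = √(2Dt) = √(2 × 0.0104 × 32.1) = 0.8171 m.
C/C_peak = exp(−Δx²/(2σ²)) = 0.28 ⇒ Δx = σ·√(−2 ln 0.28) = 0.8171 × 1.596 = 1.304 m.
Width = 2Δx = 2.61 m.

2.61 m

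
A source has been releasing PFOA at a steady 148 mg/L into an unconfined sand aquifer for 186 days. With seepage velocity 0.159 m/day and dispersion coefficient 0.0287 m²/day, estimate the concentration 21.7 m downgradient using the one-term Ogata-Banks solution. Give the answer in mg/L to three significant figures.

147 mg/L

For a continuous step input, C/C₀ ≈ ½·erfc((x−vt)/(2√(Dt))).
vt = 0.159 × 186 = 29.574 m and 2√(Dt) = 2√(0.0287 × 186) = 4.621 m.
Argument (x−vt)/(2√(Dt)) = (21.7 − 29.574)/4.621 = -1.704; ½·erfc(-1.704) = 0.9920.
C = 148 × 0.9920 = 147 mg/L.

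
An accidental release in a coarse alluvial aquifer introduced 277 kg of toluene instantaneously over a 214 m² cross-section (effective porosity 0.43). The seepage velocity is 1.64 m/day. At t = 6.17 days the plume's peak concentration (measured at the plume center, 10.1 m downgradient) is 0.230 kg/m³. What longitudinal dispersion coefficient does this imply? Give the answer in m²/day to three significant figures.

At the plume center C_max = M/(n_e·A·√(4πDt)), so D = M²/(4πt·(n_e·A·C_max)²).
n_e·A·C_max = 0.43 × 214 × 0.230 = 21.16 kg/m.
D = 277²/(4π × 6.17 × 21.16²) = 2.21 m²/day.

2.21 m²/day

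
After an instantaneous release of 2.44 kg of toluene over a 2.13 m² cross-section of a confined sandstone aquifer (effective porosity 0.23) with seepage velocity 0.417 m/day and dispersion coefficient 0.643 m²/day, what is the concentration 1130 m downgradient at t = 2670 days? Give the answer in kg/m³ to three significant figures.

0.0326 kg/m³

For an instantaneous plane source, C(x,t) = M/(n_e·A·√(4πDt)) · exp(−(x−vt)²/(4Dt)), with n_e·A the pore (flow) area.
Plume center vt = 0.417 × 2670 = 1113.39 m, so the well at 1130 m is 16.61 m downgradient of the peak.
√(4πDt) = 146.9 m, giving peak height M/(n_e·A·√(4πDt)) = 2.44/(0.23 × 2.13 × 146.9) = 0.03390 kg/m³.
(x−vt)²/(4Dt) = (16.61)²/(4 × 0.643 × 2670) = 0.04018; exp(−0.04018) = 0.9606.
C = 0.03390 × 0.9606 = 0.0326 kg/m³.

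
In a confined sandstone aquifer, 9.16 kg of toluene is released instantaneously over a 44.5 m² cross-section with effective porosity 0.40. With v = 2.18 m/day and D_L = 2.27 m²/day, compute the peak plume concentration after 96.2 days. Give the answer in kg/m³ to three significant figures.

0.00982 kg/m³

The peak of an instantaneous 1D plume sits at x = vt; there the Gaussian factor is 1 and C_max = M/(n_e·A·√(4πDt)), where n_e·A is the pore area the mass is dissolved in.
√(4πDt) = √(4π × 2.27 × 96.2) = 52.38 m, so C_max = 9.16/(0.40 × 44.5 × 52.38) = 0.00982 kg/m³.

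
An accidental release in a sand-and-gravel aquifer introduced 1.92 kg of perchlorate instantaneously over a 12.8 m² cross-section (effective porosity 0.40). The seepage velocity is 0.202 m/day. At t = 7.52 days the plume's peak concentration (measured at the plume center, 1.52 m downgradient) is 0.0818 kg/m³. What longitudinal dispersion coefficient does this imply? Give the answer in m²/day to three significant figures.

At the plume center C_max = M/(n_e·A·√(4πDt)), so D = M²/(4πt·(n_e·A·C_max)²).
n_e·A·C_max = 0.40 × 12.8 × 0.0818 = 0.4188 kg/m.
D = 1.92²/(4π × 7.52 × 0.4188²) = 0.222 m²/day.

0.222 m²/day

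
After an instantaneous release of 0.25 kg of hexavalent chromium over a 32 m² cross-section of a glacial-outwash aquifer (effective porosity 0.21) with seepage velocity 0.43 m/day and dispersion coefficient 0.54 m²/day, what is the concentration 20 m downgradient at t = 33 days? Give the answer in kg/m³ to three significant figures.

0.00155 kg/m³

For an instantaneous plane source, C(x,t) = M/(n_e·A·√(4πDt)) · exp(−(x−vt)²/(4Dt)), with n_e·A the pore (flow) area.
Plume center vt = 0.43 × 33 = 14.19 m, so the well at 20 m is 5.81 m downgradient of the peak.
√(4πDt) = 14.96 m, giving peak height M/(n_e·A·√(4πDt)) = 0.25/(0.21 × 32 × 14.96) = 0.002487 kg/m³.
(x−vt)²/(4Dt) = (5.81)²/(4 × 0.54 × 33) = 0.4736; exp(−0.4736) = 0.6228.
C = 0.002487 × 0.6228 = 0.00155 kg/m³.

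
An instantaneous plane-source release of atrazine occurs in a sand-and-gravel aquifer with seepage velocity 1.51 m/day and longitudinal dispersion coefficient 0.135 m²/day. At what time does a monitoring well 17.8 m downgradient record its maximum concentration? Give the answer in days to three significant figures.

For the 1D instantaneous-source solution, setting ∂C/∂t = 0 at fixed x gives v²t² + 2Dt − x² = 0, so t = (√(D² + v²x²) − D)/v².
√(D² + v²x²) = √(0.135² + 1.51² × 17.8²) = 26.88; v² = 2.2801.
t = (26.88 − 0.135)/2.2801 = 11.7 days (vs. the pure-advection estimate x/v = 11.8 d).

11.7 days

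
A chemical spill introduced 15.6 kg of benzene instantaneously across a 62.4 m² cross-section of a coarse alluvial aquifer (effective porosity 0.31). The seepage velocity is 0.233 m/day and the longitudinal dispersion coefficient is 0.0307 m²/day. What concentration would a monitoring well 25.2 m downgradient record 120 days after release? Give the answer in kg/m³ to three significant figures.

0.0707 kg/m³

For an instantaneous plane source, C(x,t) = M/(n_e·A·√(4πDt)) · exp(−(x−vt)²/(4Dt)), with n_e·A the pore (flow) area.
Plume center vt = 0.233 × 120 = 27.96 m, so the well at 25.2 m is 2.76 m upgradient of the peak.
√(4πDt) = 6.804 m, giving peak height M/(n_e·A·√(4πDt)) = 15.6/(0.31 × 62.4 × 6.804) = 0.1185 kg/m³.
(x−vt)²/(4Dt) = (-2.76)²/(4 × 0.0307 × 120) = 0.5169; exp(−0.5169) = 0.5964.
C = 0.1185 × 0.5964 = 0.0707 kg/m³.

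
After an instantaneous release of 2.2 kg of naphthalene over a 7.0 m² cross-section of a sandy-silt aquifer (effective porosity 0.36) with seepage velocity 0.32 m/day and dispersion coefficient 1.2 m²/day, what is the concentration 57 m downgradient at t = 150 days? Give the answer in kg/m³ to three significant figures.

For an instantaneous plane source, C(x,t) = M/(n_e·A·√(4πDt)) · exp(−(x−vt)²/(4Dt)), with n_e·A the pore (flow) area.
Plume center vt = 0.32 × 150 = 48 m, so the well at 57 m is 9 m downgradient of the peak.
√(4πDt) = 47.56 m, giving peak height M/(n_e·A·√(4πDt)) = 2.2/(0.36 × 7.0 × 47.56) = 0.01836 kg/m³.
(x−vt)²/(4Dt) = (9)²/(4 × 1.2 × 150) = 0.1125; exp(−0.1125) = 0.8936.
C = 0.01836 × 0.8936 = 0.0164 kg/m³.

0.0164 kg/m³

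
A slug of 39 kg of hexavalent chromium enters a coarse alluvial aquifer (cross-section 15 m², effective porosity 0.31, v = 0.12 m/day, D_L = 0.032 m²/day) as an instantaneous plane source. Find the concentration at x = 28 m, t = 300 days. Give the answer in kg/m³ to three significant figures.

For an instantaneous plane source, C(x,t) = M/(n_e·A·√(4πDt)) · exp(−(x−vt)²/(4Dt)), with n_e·A the pore (flow) area.
Plume center vt = 0.12 × 300 = 36 m, so the well at 28 m is 8 m upgradient of the peak.
√(4πDt) = 10.98 m, giving peak height M/(n_e·A·√(4πDt)) = 39/(0.31 × 15 × 10.98) = 0.7639 kg/m³.
(x−vt)²/(4Dt) = (-8)²/(4 × 0.032 × 300) = 1.667; exp(−1.667) = 0.1888.
C = 0.7639 × 0.1888 = 0.144 kg/m³.

0.144 kg/m³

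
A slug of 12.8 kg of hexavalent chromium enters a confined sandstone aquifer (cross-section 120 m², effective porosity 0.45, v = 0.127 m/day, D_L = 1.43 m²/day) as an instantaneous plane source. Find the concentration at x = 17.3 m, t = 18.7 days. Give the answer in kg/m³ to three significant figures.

For an instantaneous plane source, C(x,t) = M/(n_e·A·√(4πDt)) · exp(−(x−vt)²/(4Dt)), with n_e·A the pore (flow) area.
Plume center vt = 0.127 × 18.7 = 2.3749 m, so the well at 17.3 m is 14.9251 m downgradient of the peak.
√(4πDt) = 18.33 m, giving peak height M/(n_e·A·√(4πDt)) = 12.8/(0.45 × 120 × 18.33) = 0.01293 kg/m³.
(x−vt)²/(4Dt) = (14.9251)²/(4 × 1.43 × 18.7) = 2.083; exp(−2.083) = 0.1246.
C = 0.01293 × 0.1246 = 0.00161 kg/m³.

0.00161 kg/m³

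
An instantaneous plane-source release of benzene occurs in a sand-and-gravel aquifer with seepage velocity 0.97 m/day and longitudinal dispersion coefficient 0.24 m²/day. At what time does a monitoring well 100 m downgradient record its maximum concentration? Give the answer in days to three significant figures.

103 days

For the 1D instantaneous-source solution, setting ∂C/∂t = 0 at fixed x gives v²t² + 2Dt − x² = 0, so t = (√(D² + v²x²) − D)/v².
√(D² + v²x²) = √(0.24² + 0.97² × 100²) = 97.00; v² = 0.9409.
t = (97.00 − 0.24)/0.9409 = 103 days (vs. the pure-advection estimate x/v = 103 d).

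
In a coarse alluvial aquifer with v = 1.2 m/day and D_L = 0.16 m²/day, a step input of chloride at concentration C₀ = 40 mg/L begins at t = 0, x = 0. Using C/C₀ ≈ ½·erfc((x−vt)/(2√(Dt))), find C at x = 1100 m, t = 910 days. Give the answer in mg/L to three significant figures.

For a continuous step input, C/C₀ ≈ ½·erfc((x−vt)/(2√(Dt))).
vt = 1.2 × 910 = 1092 m and 2√(Dt) = 2√(0.16 × 910) = 24.13 m.
Argument (x−vt)/(2√(Dt)) = (1100 − 1092)/24.13 = 0.3315; ½·erfc(0.3315) = 0.3196.
C = 40 × 0.3196 = 12.8 mg/L.

12.8 mg/L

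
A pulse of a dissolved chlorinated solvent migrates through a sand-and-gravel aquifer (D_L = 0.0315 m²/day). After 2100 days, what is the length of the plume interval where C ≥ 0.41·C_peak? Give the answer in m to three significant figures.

30.7 m

The plume is Gaussian with σ = √(2Dt) = √(2 × 0.0315 × 2100) = 11.50 m.
C/C_peak = exp(−Δx²/(2σ²)) = 0.41 ⇒ Δx = σ·√(−2 ln 0.41) = 11.50 × 1.335 = 15.35 m.
Width = 2Δx = 30.7 m.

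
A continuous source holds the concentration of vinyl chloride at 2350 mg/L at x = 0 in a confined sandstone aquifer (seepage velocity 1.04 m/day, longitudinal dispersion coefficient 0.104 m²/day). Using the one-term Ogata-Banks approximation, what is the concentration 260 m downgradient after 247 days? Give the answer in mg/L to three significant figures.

For a continuous step input, C/C₀ ≈ ½·erfc((x−vt)/(2√(Dt))).
vt = 1.04 × 247 = 256.88 m and 2√(Dt) = 2√(0.104 × 247) = 10.14 m.
Argument (x−vt)/(2√(Dt)) = (260 − 256.88)/10.14 = 0.3077; ½·erfc(0.3077) = 0.3317.
C = 2350 × 0.3317 = 779 mg/L.

779 mg/L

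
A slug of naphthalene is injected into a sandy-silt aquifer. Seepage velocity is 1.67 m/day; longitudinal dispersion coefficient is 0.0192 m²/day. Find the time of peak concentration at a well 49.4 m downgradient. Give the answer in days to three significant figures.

29.6 days

For the 1D instantaneous-source solution, setting ∂C/∂t = 0 at fixed x gives v²t² + 2Dt − x² = 0, so t = (√(D² + v²x²) − D)/v².
√(D² + v²x²) = √(0.0192² + 1.67² × 49.4²) = 82.50; v² = 2.7889.
t = (82.50 − 0.0192)/2.7889 = 29.6 days (vs. the pure-advection estimate x/v = 29.6 d).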